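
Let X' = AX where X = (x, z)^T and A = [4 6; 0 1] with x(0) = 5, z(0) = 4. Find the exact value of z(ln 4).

A = [[4,6],[0,1]]; eigenvalues λ = 1, 4.
Eigenvectors: (-2,1) for λ=1, (-1,0) for λ=4.
From the initial condition, c_1 = 4, c_2 = -13.
z(ln 4) = (4)(4^1)(1) + (-13)(4^4)(0) = 16.

16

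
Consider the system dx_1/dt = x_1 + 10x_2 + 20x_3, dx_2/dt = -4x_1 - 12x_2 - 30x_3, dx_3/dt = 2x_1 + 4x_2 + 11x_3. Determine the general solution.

x_1(t) = -2C_2e^(-4t) + C_3e^(t), x_2(t) = -2C_1e^(3t) + C_2e^(-4t) + 2C_3e^(t), x_3(t) = C_1e^(3t) - C_3e^(t)

Coefficient matrix A = [[1, 10, 20], [-4, -12, -30], [2, 4, 11]].
det(A - λI) = 0 gives eigenvalues λ = 3, -4, 1.
For λ=3: eigenvector (0,-2,1).
For λ=-4: eigenvector (-2,1,0).
For λ=1: eigenvector (1,2,-1).
General solution: C_1e^(3t)(0,-2,1) + C_2e^(-4t)(-2,1,0) + C_3e^(t)(1,2,-1).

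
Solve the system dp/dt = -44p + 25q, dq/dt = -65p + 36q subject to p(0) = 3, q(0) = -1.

p(t) = -29e^(-4t)sin(5t) + 3e^(-4t)cos(5t), q(t) = -47e^(-4t)sin(5t) - e^(-4t)cos(5t)

Coefficient matrix A = [[-44, 25], [-65, 36]].
Characteristic polynomial det(A - λI) = λ^2 + 8λ + 41 = 0.
Eigenvalues λ = -4 ± 5i (complex conjugate pair).
For λ=-4+5i: an eigenvector is (-2,-3) - i(1,2) = (-2 - i, -3 - 2i).
A real fundamental pair from Re and Im of e^((-4+5i)t)v: X_1 = e^(-4t)(cos(5t)·(-2,-3) + sin(5t)·(1,2)), X_2 = e^(-4t)(sin(5t)·(-2,-3) - cos(5t)·(1,2)).
General solution: K_1X_1 + K_2X_2.
Applying p(0)=3, q(0)=-1 gives K_1=-7, K_2=11.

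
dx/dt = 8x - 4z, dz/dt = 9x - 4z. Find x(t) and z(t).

Coefficient matrix A = [[8, -4], [9, -4]].
Characteristic polynomial det(A - λI) = λ^2 - 4λ + 4 = 0.
Single eigenvalue λ = 2 with algebraic multiplicity 2.
Eigenvector v = (-2,-3); generalized eigenvector w with (A-λI)w=v is (-1,-1).
General solution: e^(2t)[c_1·v + c_2·(t·v + w)].

x(t) = -2c_1e^(2t) - 2c_2te^(2t) - c_2e^(2t), z(t) = -3c_1e^(2t) - 3c_2te^(2t) - c_2e^(2t)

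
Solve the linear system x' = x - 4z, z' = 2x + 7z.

x(t) = -c_1e^(5t) + 2c_2e^(3t), z(t) = c_1e^(5t) - c_2e^(3t)

Coefficient matrix A = [[1, -4], [2, 7]].
Characteristic polynomial det(A - λI) = λ^2 - 8λ + 15 = 0.
Eigenvalues λ = 5, 3.
For λ=5: (A-λI) row 1 is [-4, -4], so an eigenvector is (-1, 1).
For λ=3: (A-λI) row 1 is [-2, -4], so an eigenvector is (2, -1).
General solution: c_1e^(5t)(-1,1) + c_2e^(3t)(2,-1).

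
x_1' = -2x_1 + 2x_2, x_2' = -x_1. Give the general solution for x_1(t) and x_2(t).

x_1(t) = -c_1e^(-t)sin(t) + c_1e^(-t)cos(t) + c_2e^(-t)sin(t) + c_2e^(-t)cos(t), x_2(t) = -c_1e^(-t)sin(t) + c_2e^(-t)cos(t)

Coefficient matrix A = [[-2, 2], [-1, 0]].
Characteristic polynomial det(A - λI) = λ^2 + 2λ + 2 = 0.
Eigenvalues λ = -1 ± i (complex conjugate pair).
For λ=-1+i: an eigenvector is (1,0) - i(-1,-1) = (1 + i, 0 + i).
A real fundamental pair from Re and Im of e^((-1+i)t)v: X_1 = e^(-t)(cos(t)·(1,0) + sin(t)·(-1,-1)), X_2 = e^(-t)(sin(t)·(1,0) - cos(t)·(-1,-1)).
General solution: c_1X_1 + c_2X_2.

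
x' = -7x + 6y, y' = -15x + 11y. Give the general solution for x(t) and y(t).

x(t) = -K_1e^(2t)sin(3t) - K_1e^(2t)cos(3t) - K_2e^(2t)sin(3t) + K_2e^(2t)cos(3t), y(t) = -K_1e^(2t)sin(3t) - 2K_1e^(2t)cos(3t) - 2K_2e^(2t)sin(3t) + K_2e^(2t)cos(3t)

Coefficient matrix A = [[-7, 6], [-15, 11]].
Characteristic polynomial det(A - λI) = λ^2 - 4λ + 13 = 0.
Eigenvalues λ = 2 ± 3i (complex conjugate pair).
For λ=2+3i: an eigenvector is (-1,-2) - i(-1,-1) = (-1 + i, -2 + i).
A real fundamental pair from Re and Im of e^((2+3i)t)v: X_1 = e^(2t)(cos(3t)·(-1,-2) + sin(3t)·(-1,-1)), X_2 = e^(2t)(sin(3t)·(-1,-2) - cos(3t)·(-1,-1)).
General solution: K_1X_1 + K_2X_2.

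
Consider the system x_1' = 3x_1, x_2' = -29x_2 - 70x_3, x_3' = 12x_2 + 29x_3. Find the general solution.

Coefficient matrix A = [[3, 0, 0], [0, -29, -70], [0, 12, 29]].
det(A - λI) = 0 gives eigenvalues λ = 3, 1, -1.
For λ=3: eigenvector (1,0,0).
For λ=1: eigenvector (0,-7,3).
For λ=-1: eigenvector (0,5,-2).
General solution: K_1e^(3t)(1,0,0) + K_2e^(t)(0,-7,3) + K_3e^(-t)(0,5,-2).

x_1(t) = K_1e^(3t), x_2(t) = -7K_2e^(t) + 5K_3e^(-t), x_3(t) = 3K_2e^(t) - 2K_3e^(-t)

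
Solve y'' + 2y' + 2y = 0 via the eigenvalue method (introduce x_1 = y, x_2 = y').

Let x_1 = y, x_2 = y'. Then x_1' = x_2 and x_2' = -2x_1 - 2x_2.
A = [[0,1],[-2,-2]]; det(A-λI) = λ^2 + 2λ + 2.
Eigenvalues λ = -1 ± i.

y(t) = c_1e^(-t)cos(t) + c_2e^(-t)sin(t)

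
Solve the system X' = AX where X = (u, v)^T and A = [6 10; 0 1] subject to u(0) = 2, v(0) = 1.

Coefficient matrix A = [[6, 10], [0, 1]].
Characteristic polynomial det(A - λI) = λ^2 - 7λ + 6 = 0.
Eigenvalues λ = 1, 6.
For λ=1: (A-λI) row 1 is [5, 10], so an eigenvector is (-2, 1).
For λ=6: (A-λI) row 1 is [0, 10], so an eigenvector is (1, 0).
General solution: K_1e^(t)(-2,1) + K_2e^(6t)(1,0).
Applying u(0)=2, v(0)=1 gives K_1=1, K_2=4.

u(t) = 4e^(6t) - 2e^(t), v(t) = e^(t)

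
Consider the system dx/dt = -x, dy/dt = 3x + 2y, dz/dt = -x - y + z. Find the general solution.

Coefficient matrix A = [[-1, 0, 0], [3, 2, 0], [-1, -1, 1]].
det(A - λI) = 0 gives eigenvalues λ = -1, 1, 2.
For λ=-1: eigenvector (1,-1,0).
For λ=1: eigenvector (0,0,-1).
For λ=2: eigenvector (0,1,-1).
General solution: c_1e^(-t)(1,-1,0) + c_2e^(t)(0,0,-1) + c_3e^(2t)(0,1,-1).

x(t) = c_1e^(-t), y(t) = -c_1e^(-t) + c_3e^(2t), z(t) = -c_2e^(t) - c_3e^(2t)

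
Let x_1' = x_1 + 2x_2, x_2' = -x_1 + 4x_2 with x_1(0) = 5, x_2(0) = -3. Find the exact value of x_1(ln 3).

A = [[1,2],[-1,4]]; eigenvalues λ = 3, 2.
Eigenvectors: (-1,-1) for λ=3, (2,1) for λ=2.
From the initial condition, c_1 = 11, c_2 = 8.
x_1(ln 3) = (11)(3^3)(-1) + (8)(3^2)(2) = -153.

-153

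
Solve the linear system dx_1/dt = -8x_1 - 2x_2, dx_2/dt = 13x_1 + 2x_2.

x_1(t) = -C_1e^(-3t)sin(t) + C_1e^(-3t)cos(t) + C_2e^(-3t)sin(t) + C_2e^(-3t)cos(t), x_2(t) = 3C_1e^(-3t)sin(t) - 2C_1e^(-3t)cos(t) - 2C_2e^(-3t)sin(t) - 3C_2e^(-3t)cos(t)

Coefficient matrix A = [[-8, -2], [13, 2]].
Characteristic polynomial det(A - λI) = λ^2 + 6λ + 10 = 0.
Eigenvalues λ = -3 ± i (complex conjugate pair).
For λ=-3+i: an eigenvector is (1,-2) - i(-1,3) = (1 + i, -2 - 3i).
A real fundamental pair from Re and Im of e^((-3+i)t)v: X_1 = e^(-3t)(cos(t)·(1,-2) + sin(t)·(-1,3)), X_2 = e^(-3t)(sin(t)·(1,-2) - cos(t)·(-1,3)).
General solution: C_1X_1 + C_2X_2.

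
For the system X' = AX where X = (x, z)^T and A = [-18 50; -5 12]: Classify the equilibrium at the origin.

A = [[-18,50],[-5,12]]; det(A-λI) = λ^2 + 6λ + 34.
λ = -3 ± 5i: negative real part.

stable spiral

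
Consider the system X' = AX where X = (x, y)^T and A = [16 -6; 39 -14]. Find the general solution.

x(t) = c_1e^(t)sin(3t) + c_1e^(t)cos(3t) + c_2e^(t)sin(3t) - c_2e^(t)cos(3t), y(t) = 3c_1e^(t)sin(3t) + 2c_1e^(t)cos(3t) + 2c_2e^(t)sin(3t) - 3c_2e^(t)cos(3t)

Coefficient matrix A = [[16, -6], [39, -14]].
Characteristic polynomial det(A - λI) = λ^2 - 2λ + 10 = 0.
Eigenvalues λ = 1 ± 3i (complex conjugate pair).
For λ=1+3i: an eigenvector is (1,2) - i(1,3) = (1 - i, 2 - 3i).
A real fundamental pair from Re and Im of e^((1+3i)t)v: X_1 = e^(t)(cos(3t)·(1,2) + sin(3t)·(1,3)), X_2 = e^(t)(sin(3t)·(1,2) - cos(3t)·(1,3)).
General solution: c_1X_1 + c_2X_2.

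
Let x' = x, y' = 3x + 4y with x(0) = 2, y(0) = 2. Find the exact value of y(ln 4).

1016

A = [[1,0],[3,4]]; eigenvalues λ = 1, 4.
Eigenvectors: (-1,1) for λ=1, (0,1) for λ=4.
From the initial condition, c_1 = -2, c_2 = 4.
y(ln 4) = (-2)(4^1)(1) + (4)(4^4)(1) = 1016.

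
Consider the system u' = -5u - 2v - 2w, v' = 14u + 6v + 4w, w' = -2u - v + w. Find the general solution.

u(t) = K_1e^(-t) - K_3e^(t), v(t) = -2K_1e^(-t) + K_2e^(2t) + 2K_3e^(t), w(t) = -K_2e^(2t) + K_3e^(t)

Coefficient matrix A = [[-5, -2, -2], [14, 6, 4], [-2, -1, 1]].
det(A - λI) = 0 gives eigenvalues λ = -1, 2, 1.
For λ=-1: eigenvector (1,-2,0).
For λ=2: eigenvector (0,1,-1).
For λ=1: eigenvector (-1,2,1).
General solution: K_1e^(-t)(1,-2,0) + K_2e^(2t)(0,1,-1) + K_3e^(t)(-1,2,1).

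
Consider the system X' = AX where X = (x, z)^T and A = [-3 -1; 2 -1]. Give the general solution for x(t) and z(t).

Coefficient matrix A = [[-3, -1], [2, -1]].
Characteristic polynomial det(A - λI) = λ^2 + 4λ + 5 = 0.
Eigenvalues λ = -2 ± i (complex conjugate pair).
For λ=-2+i: an eigenvector is (1,-1) - i(0,1) = (1, -1 - i).
A real fundamental pair from Re and Im of e^((-2+i)t)v: X_1 = e^(-2t)(cos(t)·(1,-1) + sin(t)·(0,1)), X_2 = e^(-2t)(sin(t)·(1,-1) - cos(t)·(0,1)).
General solution: c_1X_1 + c_2X_2.

x(t) = c_1e^(-2t)cos(t) + c_2e^(-2t)sin(t), z(t) = c_1e^(-2t)sin(t) - c_1e^(-2t)cos(t) - c_2e^(-2t)sin(t) - c_2e^(-2t)cos(t)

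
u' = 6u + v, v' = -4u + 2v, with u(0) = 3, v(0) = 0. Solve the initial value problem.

u(t) = 6te^(4t) + 3e^(4t), v(t) = -12te^(4t)

Coefficient matrix A = [[6, 1], [-4, 2]].
Characteristic polynomial det(A - λI) = λ^2 - 8λ + 16 = 0.
Single eigenvalue λ = 4 with algebraic multiplicity 2.
Eigenvector v = (1,-2); generalized eigenvector w with (A-λI)w=v is (0,1).
General solution: e^(4t)[c_1·v + c_2·(t·v + w)].
Applying u(0)=3, v(0)=0 gives c_1=3, c_2=6.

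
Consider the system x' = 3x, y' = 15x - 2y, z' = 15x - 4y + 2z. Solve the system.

x(t) = K_3e^(3t), y(t) = -K_1e^(-2t) + 3K_3e^(3t), z(t) = -K_1e^(-2t) + K_2e^(2t) + 3K_3e^(3t)

Coefficient matrix A = [[3, 0, 0], [15, -2, 0], [15, -4, 2]].
det(A - λI) = 0 gives eigenvalues λ = -2, 2, 3.
For λ=-2: eigenvector (0,-1,-1).
For λ=2: eigenvector (0,0,1).
For λ=3: eigenvector (1,3,3).
General solution: K_1e^(-2t)(0,-1,-1) + K_2e^(2t)(0,0,1) + K_3e^(3t)(1,3,3).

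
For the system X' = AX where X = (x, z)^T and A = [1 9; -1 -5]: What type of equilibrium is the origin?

stable improper node

A = [[1,9],[-1,-5]]; det(A-λI) = λ^2 + 4λ + 4.
repeated λ = -2 with a single eigenvector.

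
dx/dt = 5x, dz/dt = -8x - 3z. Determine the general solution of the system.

x(t) = K_2e^(5t), z(t) = -K_1e^(-3t) - K_2e^(5t)

Coefficient matrix A = [[5, 0], [-8, -3]].
Characteristic polynomial det(A - λI) = λ^2 - 2λ - 15 = 0.
Eigenvalues λ = -3, 5.
For λ=-3: (A-λI) row 1 is [8, 0], so an eigenvector is (0, -1).
For λ=5: (A-λI) row 2 is [-8, -8], so an eigenvector is (1, -1).
General solution: K_1e^(-3t)(0,-1) + K_2e^(5t)(1,-1).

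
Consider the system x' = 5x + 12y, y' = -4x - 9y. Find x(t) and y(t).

Coefficient matrix A = [[5, 12], [-4, -9]].
Characteristic polynomial det(A - λI) = λ^2 + 4λ + 3 = 0.
Eigenvalues λ = -1, -3.
For λ=-1: (A-λI) row 1 is [6, 12], so an eigenvector is (-2, 1).
For λ=-3: (A-λI) row 1 is [8, 12], so an eigenvector is (3, -2).
General solution: K_1e^(-t)(-2,1) + K_2e^(-3t)(3,-2).

x(t) = -2K_1e^(-t) + 3K_2e^(-3t), y(t) = K_1e^(-t) - 2K_2e^(-3t)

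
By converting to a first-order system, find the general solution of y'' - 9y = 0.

y(t) = c_1e^(3t) + c_2e^(-3t)

Let x_1 = y, x_2 = y'. Then x_1' = x_2 and x_2' = 9x_1.
A = [[0,1],[9,0]]; det(A-λI) = λ^2 - 9.
Eigenvalues λ = 3, -3 with eigenvectors (1,3), (1,-3).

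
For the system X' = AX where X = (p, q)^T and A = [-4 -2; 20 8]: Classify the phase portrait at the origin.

A = [[-4,-2],[20,8]]; det(A-λI) = λ^2 - 4λ + 8.
λ = 2 ± 2i: positive real part.

unstable spiral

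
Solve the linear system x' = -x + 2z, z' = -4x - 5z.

Coefficient matrix A = [[-1, 2], [-4, -5]].
Characteristic polynomial det(A - λI) = λ^2 + 6λ + 13 = 0.
Eigenvalues λ = -3 ± 2i (complex conjugate pair).
For λ=-3+2i: an eigenvector is (0,-1) - i(-1,1) = (0 + i, -1 - i).
A real fundamental pair from Re and Im of e^((-3+2i)t)v: X_1 = e^(-3t)(cos(2t)·(0,-1) + sin(2t)·(-1,1)), X_2 = e^(-3t)(sin(2t)·(0,-1) - cos(2t)·(-1,1)).
General solution: c_1X_1 + c_2X_2.

x(t) = -c_1e^(-3t)sin(2t) + c_2e^(-3t)cos(2t), z(t) = c_1e^(-3t)sin(2t) - c_1e^(-3t)cos(2t) - c_2e^(-3t)sin(2t) - c_2e^(-3t)cos(2t)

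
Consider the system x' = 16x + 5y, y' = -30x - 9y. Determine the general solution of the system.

Coefficient matrix A = [[16, 5], [-30, -9]].
Characteristic polynomial det(A - λI) = λ^2 - 7λ + 6 = 0.
Eigenvalues λ = 1, 6.
For λ=1: (A-λI) row 1 is [15, 5], so an eigenvector is (-1, 3).
For λ=6: (A-λI) row 1 is [10, 5], so an eigenvector is (-1, 2).
General solution: c_1e^(t)(-1,3) + c_2e^(6t)(-1,2).

x(t) = -c_1e^(t) - c_2e^(6t), y(t) = 3c_1e^(t) + 2c_2e^(6t)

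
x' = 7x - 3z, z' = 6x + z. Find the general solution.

Coefficient matrix A = [[7, -3], [6, 1]].
Characteristic polynomial det(A - λI) = λ^2 - 8λ + 25 = 0.
Eigenvalues λ = 4 ± 3i (complex conjugate pair).
For λ=4+3i: an eigenvector is (0,1) - i(-1,-1) = (0 + i, 1 + i).
A real fundamental pair from Re and Im of e^((4+3i)t)v: X_1 = e^(4t)(cos(3t)·(0,1) + sin(3t)·(-1,-1)), X_2 = e^(4t)(sin(3t)·(0,1) - cos(3t)·(-1,-1)).
General solution: C_1X_1 + C_2X_2.

x(t) = -C_1e^(4t)sin(3t) + C_2e^(4t)cos(3t), z(t) = -C_1e^(4t)sin(3t) + C_1e^(4t)cos(3t) + C_2e^(4t)sin(3t) + C_2e^(4t)cos(3t)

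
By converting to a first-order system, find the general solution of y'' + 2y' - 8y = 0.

Let x_1 = y, x_2 = y'. Then x_1' = x_2 and x_2' = 8x_1 - 2x_2.
A = [[0,1],[8,-2]]; det(A-λI) = λ^2 + 2λ - 8.
Eigenvalues λ = -4, 2 with eigenvectors (1,-4), (1,2).

y(t) = C_1e^(-4t) + C_2e^(2t)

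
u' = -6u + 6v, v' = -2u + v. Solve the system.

u(t) = 2K_1e^(-3t) - 3K_2e^(-2t), v(t) = K_1e^(-3t) - 2K_2e^(-2t)

Coefficient matrix A = [[-6, 6], [-2, 1]].
Characteristic polynomial det(A - λI) = λ^2 + 5λ + 6 = 0.
Eigenvalues λ = -3, -2.
For λ=-3: (A-λI) row 1 is [-3, 6], so an eigenvector is (2, 1).
For λ=-2: (A-λI) row 1 is [-4, 6], so an eigenvector is (-3, -2).
General solution: K_1e^(-3t)(2,1) + K_2e^(-2t)(-3,-2).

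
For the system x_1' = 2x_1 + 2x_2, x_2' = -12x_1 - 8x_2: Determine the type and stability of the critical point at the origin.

A = [[2,2],[-12,-8]]; det(A-λI) = λ^2 + 6λ + 8.
λ = -2, -4: both negative.

stable node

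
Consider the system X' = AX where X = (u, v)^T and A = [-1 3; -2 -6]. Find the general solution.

u(t) = -3c_1e^(-3t) + c_2e^(-4t), v(t) = 2c_1e^(-3t) - c_2e^(-4t)

Coefficient matrix A = [[-1, 3], [-2, -6]].
Characteristic polynomial det(A - λI) = λ^2 + 7λ + 12 = 0.
Eigenvalues λ = -3, -4.
For λ=-3: (A-λI) row 1 is [2, 3], so an eigenvector is (-3, 2).
For λ=-4: (A-λI) row 1 is [3, 3], so an eigenvector is (1, -1).
General solution: c_1e^(-3t)(-3,2) + c_2e^(-4t)(1,-1).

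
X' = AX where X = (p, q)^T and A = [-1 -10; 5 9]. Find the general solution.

p(t) = -C_1e^(4t)sin(5t) + C_1e^(4t)cos(5t) + C_2e^(4t)sin(5t) + C_2e^(4t)cos(5t), q(t) = C_1e^(4t)sin(5t) - C_2e^(4t)cos(5t)

Coefficient matrix A = [[-1, -10], [5, 9]].
Characteristic polynomial det(A - λI) = λ^2 - 8λ + 41 = 0.
Eigenvalues λ = 4 ± 5i (complex conjugate pair).
For λ=4+5i: an eigenvector is (1,0) - i(-1,1) = (1 + i, 0 - i).
A real fundamental pair from Re and Im of e^((4+5i)t)v: X_1 = e^(4t)(cos(5t)·(1,0) + sin(5t)·(-1,1)), X_2 = e^(4t)(sin(5t)·(1,0) - cos(5t)·(-1,1)).
General solution: C_1X_1 + C_2X_2.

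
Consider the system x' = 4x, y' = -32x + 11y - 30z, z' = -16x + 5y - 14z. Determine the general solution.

Coefficient matrix A = [[4, 0, 0], [-32, 11, -30], [-16, 5, -14]].
det(A - λI) = 0 gives eigenvalues λ = -4, 4, 1.
For λ=-4: eigenvector (0,2,1).
For λ=4: eigenvector (1,-4,-2).
For λ=1: eigenvector (0,-3,-1).
General solution: c_1e^(-4t)(0,2,1) + c_2e^(4t)(1,-4,-2) + c_3e^(t)(0,-3,-1).

x(t) = c_2e^(4t), y(t) = 2c_1e^(-4t) - 4c_2e^(4t) - 3c_3e^(t), z(t) = c_1e^(-4t) - 2c_2e^(4t) - c_3e^(t)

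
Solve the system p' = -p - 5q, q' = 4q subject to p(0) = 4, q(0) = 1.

Coefficient matrix A = [[-1, -5], [0, 4]].
Characteristic polynomial det(A - λI) = λ^2 - 3λ - 4 = 0.
Eigenvalues λ = 4, -1.
For λ=4: (A-λI) row 1 is [-5, -5], so an eigenvector is (-1, 1).
For λ=-1: (A-λI) row 1 is [0, -5], so an eigenvector is (1, 0).
General solution: c_1e^(4t)(-1,1) + c_2e^(-t)(1,0).
Applying p(0)=4, q(0)=1 gives c_1=1, c_2=5.

p(t) = -e^(4t) + 5e^(-t), q(t) = e^(4t)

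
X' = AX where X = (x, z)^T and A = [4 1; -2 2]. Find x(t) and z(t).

Coefficient matrix A = [[4, 1], [-2, 2]].
Characteristic polynomial det(A - λI) = λ^2 - 6λ + 10 = 0.
Eigenvalues λ = 3 ± i (complex conjugate pair).
For λ=3+i: an eigenvector is (0,1) - i(1,-1) = (0 - i, 1 + i).
A real fundamental pair from Re and Im of e^((3+i)t)v: X_1 = e^(3t)(cos(t)·(0,1) + sin(t)·(1,-1)), X_2 = e^(3t)(sin(t)·(0,1) - cos(t)·(1,-1)).
General solution: c_1X_1 + c_2X_2.

x(t) = c_1e^(3t)sin(t) - c_2e^(3t)cos(t), z(t) = -c_1e^(3t)sin(t) + c_1e^(3t)cos(t) + c_2e^(3t)sin(t) + c_2e^(3t)cos(t)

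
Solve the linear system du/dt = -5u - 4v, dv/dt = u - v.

u(t) = 2c_1e^(-3t) + 2c_2te^(-3t) + c_2e^(-3t), v(t) = -c_1e^(-3t) - c_2te^(-3t) - c_2e^(-3t)

Coefficient matrix A = [[-5, -4], [1, -1]].
Characteristic polynomial det(A - λI) = λ^2 + 6λ + 9 = 0.
Single eigenvalue λ = -3 with algebraic multiplicity 2.
Eigenvector v = (2,-1); generalized eigenvector w with (A-λI)w=v is (1,-1).
General solution: e^(-3t)[c_1·v + c_2·(t·v + w)].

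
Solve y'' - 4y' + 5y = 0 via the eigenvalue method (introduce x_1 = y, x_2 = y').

Let x_1 = y, x_2 = y'. Then x_1' = x_2 and x_2' = -5x_1 + 4x_2.
A = [[0,1],[-5,4]]; det(A-λI) = λ^2 - 4λ + 5.
Eigenvalues λ = 2 ± i.

y(t) = C_1e^(2t)cos(t) + C_2e^(2t)sin(t)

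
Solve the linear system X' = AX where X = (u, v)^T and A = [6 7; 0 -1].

u(t) = -c_1e^(-t) + c_2e^(6t), v(t) = c_1e^(-t)

Coefficient matrix A = [[6, 7], [0, -1]].
Characteristic polynomial det(A - λI) = λ^2 - 5λ - 6 = 0.
Eigenvalues λ = -1, 6.
For λ=-1: (A-λI) row 1 is [7, 7], so an eigenvector is (-1, 1).
For λ=6: (A-λI) row 1 is [0, 7], so an eigenvector is (1, 0).
General solution: c_1e^(-t)(-1,1) + c_2e^(6t)(1,0).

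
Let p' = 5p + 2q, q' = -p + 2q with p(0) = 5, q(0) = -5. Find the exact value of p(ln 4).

320

A = [[5,2],[-1,2]]; eigenvalues λ = 4, 3.
Eigenvectors: (2,-1) for λ=4, (1,-1) for λ=3.
From the initial condition, c_1 = 0, c_2 = 5.
p(ln 4) = (0)(4^4)(2) + (5)(4^3)(1) = 320.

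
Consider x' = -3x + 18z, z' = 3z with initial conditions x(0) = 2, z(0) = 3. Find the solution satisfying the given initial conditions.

Coefficient matrix A = [[-3, 18], [0, 3]].
Characteristic polynomial det(A - λI) = λ^2 - 9 = 0.
Eigenvalues λ = -3, 3.
For λ=-3: (A-λI) row 1 is [0, 18], so an eigenvector is (1, 0).
For λ=3: (A-λI) row 1 is [-6, 18], so an eigenvector is (3, 1).
General solution: C_1e^(-3t)(1,0) + C_2e^(3t)(3,1).
Applying x(0)=2, z(0)=3 gives C_1=-7, C_2=3.

x(t) = 9e^(3t) - 7e^(-3t), z(t) = 3e^(3t)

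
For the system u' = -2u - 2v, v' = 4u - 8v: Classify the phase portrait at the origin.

A = [[-2,-2],[4,-8]]; det(A-λI) = λ^2 + 10λ + 24.
λ = -4, -6: both negative.

stable node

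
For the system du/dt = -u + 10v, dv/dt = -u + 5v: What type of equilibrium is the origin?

A = [[-1,10],[-1,5]]; det(A-λI) = λ^2 - 4λ + 5.
λ = 2 ± i: positive real part.

unstable spiral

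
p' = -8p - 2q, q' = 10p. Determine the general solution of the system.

Coefficient matrix A = [[-8, -2], [10, 0]].
Characteristic polynomial det(A - λI) = λ^2 + 8λ + 20 = 0.
Eigenvalues λ = -4 ± 2i (complex conjugate pair).
For λ=-4+2i: an eigenvector is (0,-1) - i(1,-2) = (0 - i, -1 + 2i).
A real fundamental pair from Re and Im of e^((-4+2i)t)v: X_1 = e^(-4t)(cos(2t)·(0,-1) + sin(2t)·(1,-2)), X_2 = e^(-4t)(sin(2t)·(0,-1) - cos(2t)·(1,-2)).
General solution: c_1X_1 + c_2X_2.

p(t) = c_1e^(-4t)sin(2t) - c_2e^(-4t)cos(2t), q(t) = -2c_1e^(-4t)sin(2t) - c_1e^(-4t)cos(2t) - c_2e^(-4t)sin(2t) + 2c_2e^(-4t)cos(2t)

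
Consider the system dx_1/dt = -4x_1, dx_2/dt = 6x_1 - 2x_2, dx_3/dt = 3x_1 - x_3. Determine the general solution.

x_1(t) = K_3e^(-4t), x_2(t) = K_2e^(-2t) - 3K_3e^(-4t), x_3(t) = K_1e^(-t) - K_3e^(-4t)

Coefficient matrix A = [[-4, 0, 0], [6, -2, 0], [3, 0, -1]].
det(A - λI) = 0 gives eigenvalues λ = -1, -2, -4.
For λ=-1: eigenvector (0,0,1).
For λ=-2: eigenvector (0,1,0).
For λ=-4: eigenvector (1,-3,-1).
General solution: K_1e^(-t)(0,0,1) + K_2e^(-2t)(0,1,0) + K_3e^(-4t)(1,-3,-1).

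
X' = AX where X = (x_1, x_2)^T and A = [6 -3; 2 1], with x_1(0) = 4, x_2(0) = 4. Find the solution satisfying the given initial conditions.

x_1(t) = 4e^(3t), x_2(t) = 4e^(3t)

Coefficient matrix A = [[6, -3], [2, 1]].
Characteristic polynomial det(A - λI) = λ^2 - 7λ + 12 = 0.
Eigenvalues λ = 3, 4.
For λ=3: (A-λI) row 1 is [3, -3], so an eigenvector is (1, 1).
For λ=4: (A-λI) row 1 is [2, -3], so an eigenvector is (-3, -2).
General solution: K_1e^(3t)(1,1) + K_2e^(4t)(-3,-2).
Applying x_1(0)=4, x_2(0)=4 gives K_1=4, K_2=0.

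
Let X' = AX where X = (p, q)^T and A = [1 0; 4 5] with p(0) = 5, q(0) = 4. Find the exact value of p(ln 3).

15

A = [[1,0],[4,5]]; eigenvalues λ = 5, 1.
Eigenvectors: (0,1) for λ=5, (1,-1) for λ=1.
From the initial condition, c_1 = 9, c_2 = 5.
p(ln 3) = (9)(3^5)(0) + (5)(3^1)(1) = 15.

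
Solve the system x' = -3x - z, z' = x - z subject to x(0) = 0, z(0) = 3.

Coefficient matrix A = [[-3, -1], [1, -1]].
Characteristic polynomial det(A - λI) = λ^2 + 4λ + 4 = 0.
Single eigenvalue λ = -2 with algebraic multiplicity 2.
Eigenvector v = (-1,1); generalized eigenvector w with (A-λI)w=v is (-1,2).
General solution: e^(-2t)[c_1·v + c_2·(t·v + w)].
Applying x(0)=0, z(0)=3 gives c_1=-3, c_2=3.

x(t) = -3te^(-2t), z(t) = 3te^(-2t) + 3e^(-2t)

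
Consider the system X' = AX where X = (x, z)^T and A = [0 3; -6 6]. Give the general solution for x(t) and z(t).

Coefficient matrix A = [[0, 3], [-6, 6]].
Characteristic polynomial det(A - λI) = λ^2 - 6λ + 18 = 0.
Eigenvalues λ = 3 ± 3i (complex conjugate pair).
For λ=3+3i: an eigenvector is (-1,-1) - i(0,1) = (-1, -1 - i).
A real fundamental pair from Re and Im of e^((3+3i)t)v: X_1 = e^(3t)(cos(3t)·(-1,-1) + sin(3t)·(0,1)), X_2 = e^(3t)(sin(3t)·(-1,-1) - cos(3t)·(0,1)).
General solution: K_1X_1 + K_2X_2.

x(t) = -K_1e^(3t)cos(3t) - K_2e^(3t)sin(3t), z(t) = K_1e^(3t)sin(3t) - K_1e^(3t)cos(3t) - K_2e^(3t)sin(3t) - K_2e^(3t)cos(3t)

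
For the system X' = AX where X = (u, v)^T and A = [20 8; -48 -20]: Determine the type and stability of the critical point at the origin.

A = [[20,8],[-48,-20]]; det(A-λI) = λ^2 - 16.
λ = -4, 4: opposite signs.

saddle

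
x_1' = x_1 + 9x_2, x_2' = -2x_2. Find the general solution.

Coefficient matrix A = [[1, 9], [0, -2]].
Characteristic polynomial det(A - λI) = λ^2 + λ - 2 = 0.
Eigenvalues λ = -2, 1.
For λ=-2: (A-λI) row 1 is [3, 9], so an eigenvector is (3, -1).
For λ=1: (A-λI) row 1 is [0, 9], so an eigenvector is (1, 0).
General solution: C_1e^(-2t)(3,-1) + C_2e^(t)(1,0).

x_1(t) = 3C_1e^(-2t) + C_2e^(t), x_2(t) = -C_1e^(-2t)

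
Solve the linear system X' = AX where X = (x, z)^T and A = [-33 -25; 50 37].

x(t) = -2K_1e^(2t)sin(5t) + K_1e^(2t)cos(5t) + K_2e^(2t)sin(5t) + 2K_2e^(2t)cos(5t), z(t) = 3K_1e^(2t)sin(5t) - K_1e^(2t)cos(5t) - K_2e^(2t)sin(5t) - 3K_2e^(2t)cos(5t)

Coefficient matrix A = [[-33, -25], [50, 37]].
Characteristic polynomial det(A - λI) = λ^2 - 4λ + 29 = 0.
Eigenvalues λ = 2 ± 5i (complex conjugate pair).
For λ=2+5i: an eigenvector is (1,-1) - i(-2,3) = (1 + 2i, -1 - 3i).
A real fundamental pair from Re and Im of e^((2+5i)t)v: X_1 = e^(2t)(cos(5t)·(1,-1) + sin(5t)·(-2,3)), X_2 = e^(2t)(sin(5t)·(1,-1) - cos(5t)·(-2,3)).
General solution: K_1X_1 + K_2X_2.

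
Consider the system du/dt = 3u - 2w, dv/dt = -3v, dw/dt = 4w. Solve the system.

Coefficient matrix A = [[3, 0, -2], [0, -3, 0], [0, 0, 4]].
det(A - λI) = 0 gives eigenvalues λ = 3, -3, 4.
For λ=3: eigenvector (1,0,0).
For λ=-3: eigenvector (0,1,0).
For λ=4: eigenvector (-2,0,1).
General solution: c_1e^(3t)(1,0,0) + c_2e^(-3t)(0,1,0) + c_3e^(4t)(-2,0,1).

u(t) = c_1e^(3t) - 2c_3e^(4t), v(t) = c_2e^(-3t), w(t) = c_3e^(4t)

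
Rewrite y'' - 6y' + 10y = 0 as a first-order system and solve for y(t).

y(t) = C_1e^(3t)cos(t) + C_2e^(3t)sin(t)

Let x_1 = y, x_2 = y'. Then x_1' = x_2 and x_2' = -10x_1 + 6x_2.
A = [[0,1],[-10,6]]; det(A-λI) = λ^2 - 6λ + 10.
Eigenvalues λ = 3 ± i.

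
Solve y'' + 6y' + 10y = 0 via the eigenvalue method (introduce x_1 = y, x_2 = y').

y(t) = c_1e^(-3t)cos(t) + c_2e^(-3t)sin(t)

Let x_1 = y, x_2 = y'. Then x_1' = x_2 and x_2' = -10x_1 - 6x_2.
A = [[0,1],[-10,-6]]; det(A-λI) = λ^2 + 6λ + 10.
Eigenvalues λ = -3 ± i.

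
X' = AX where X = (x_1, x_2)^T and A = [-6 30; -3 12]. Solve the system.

x_1(t) = C_1e^(3t)sin(3t) + 3C_1e^(3t)cos(3t) + 3C_2e^(3t)sin(3t) - C_2e^(3t)cos(3t), x_2(t) = C_1e^(3t)cos(3t) + C_2e^(3t)sin(3t)

Coefficient matrix A = [[-6, 30], [-3, 12]].
Characteristic polynomial det(A - λI) = λ^2 - 6λ + 18 = 0.
Eigenvalues λ = 3 ± 3i (complex conjugate pair).
For λ=3+3i: an eigenvector is (3,1) - i(1,0) = (3 - i, 1).
A real fundamental pair from Re and Im of e^((3+3i)t)v: X_1 = e^(3t)(cos(3t)·(3,1) + sin(3t)·(1,0)), X_2 = e^(3t)(sin(3t)·(3,1) - cos(3t)·(1,0)).
General solution: C_1X_1 + C_2X_2.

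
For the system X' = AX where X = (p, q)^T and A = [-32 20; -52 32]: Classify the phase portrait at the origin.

A = [[-32,20],[-52,32]]; det(A-λI) = λ^2 + 16.
λ = 0 ± 4i: zero real part.

center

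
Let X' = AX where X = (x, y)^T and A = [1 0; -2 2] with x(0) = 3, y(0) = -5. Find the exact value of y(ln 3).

A = [[1,0],[-2,2]]; eigenvalues λ = 2, 1.
Eigenvectors: (0,-1) for λ=2, (1,2) for λ=1.
From the initial condition, c_1 = 11, c_2 = 3.
y(ln 3) = (11)(3^2)(-1) + (3)(3^1)(2) = -81.

-81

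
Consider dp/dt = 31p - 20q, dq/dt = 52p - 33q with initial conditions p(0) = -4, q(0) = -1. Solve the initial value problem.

Coefficient matrix A = [[31, -20], [52, -33]].
Characteristic polynomial det(A - λI) = λ^2 + 2λ + 17 = 0.
Eigenvalues λ = -1 ± 4i (complex conjugate pair).
For λ=-1+4i: an eigenvector is (1,2) - i(-2,-3) = (1 + 2i, 2 + 3i).
A real fundamental pair from Re and Im of e^((-1+4i)t)v: X_1 = e^(-t)(cos(4t)·(1,2) + sin(4t)·(-2,-3)), X_2 = e^(-t)(sin(4t)·(1,2) - cos(4t)·(-2,-3)).
General solution: K_1X_1 + K_2X_2.
Applying p(0)=-4, q(0)=-1 gives K_1=10, K_2=-7.

p(t) = -27e^(-t)sin(4t) - 4e^(-t)cos(4t), q(t) = -44e^(-t)sin(4t) - e^(-t)cos(4t)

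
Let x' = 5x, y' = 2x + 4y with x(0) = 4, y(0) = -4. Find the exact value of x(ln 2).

128

A = [[5,0],[2,4]]; eigenvalues λ = 5, 4.
Eigenvectors: (1,2) for λ=5, (0,1) for λ=4.
From the initial condition, c_1 = 4, c_2 = -12.
x(ln 2) = (4)(2^5)(1) + (-12)(2^4)(0) = 128.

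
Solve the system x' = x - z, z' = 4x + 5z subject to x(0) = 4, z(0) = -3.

x(t) = -5te^(3t) + 4e^(3t), z(t) = 10te^(3t) - 3e^(3t)

Coefficient matrix A = [[1, -1], [4, 5]].
Characteristic polynomial det(A - λI) = λ^2 - 6λ + 9 = 0.
Single eigenvalue λ = 3 with algebraic multiplicity 2.
Eigenvector v = (1,-2); generalized eigenvector w with (A-λI)w=v is (-2,3).
General solution: e^(3t)[C_1·v + C_2·(t·v + w)].
Applying x(0)=4, z(0)=-3 gives C_1=-6, C_2=-5.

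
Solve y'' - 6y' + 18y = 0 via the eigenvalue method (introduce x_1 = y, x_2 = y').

y(t) = c_1e^(3t)cos(3t) + c_2e^(3t)sin(3t)

Let x_1 = y, x_2 = y'. Then x_1' = x_2 and x_2' = -18x_1 + 6x_2.
A = [[0,1],[-18,6]]; det(A-λI) = λ^2 - 6λ + 18.
Eigenvalues λ = 3 ± 3i.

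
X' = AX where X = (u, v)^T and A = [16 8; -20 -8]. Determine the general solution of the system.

Coefficient matrix A = [[16, 8], [-20, -8]].
Characteristic polynomial det(A - λI) = λ^2 - 8λ + 32 = 0.
Eigenvalues λ = 4 ± 4i (complex conjugate pair).
For λ=4+4i: an eigenvector is (1,-1) - i(1,-2) = (1 - i, -1 + 2i).
A real fundamental pair from Re and Im of e^((4+4i)t)v: X_1 = e^(4t)(cos(4t)·(1,-1) + sin(4t)·(1,-2)), X_2 = e^(4t)(sin(4t)·(1,-1) - cos(4t)·(1,-2)).
General solution: c_1X_1 + c_2X_2.

u(t) = c_1e^(4t)sin(4t) + c_1e^(4t)cos(4t) + c_2e^(4t)sin(4t) - c_2e^(4t)cos(4t), v(t) = -2c_1e^(4t)sin(4t) - c_1e^(4t)cos(4t) - c_2e^(4t)sin(4t) + 2c_2e^(4t)cos(4t)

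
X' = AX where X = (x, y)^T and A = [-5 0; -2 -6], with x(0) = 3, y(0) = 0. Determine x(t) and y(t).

Coefficient matrix A = [[-5, 0], [-2, -6]].
Characteristic polynomial det(A - λI) = λ^2 + 11λ + 30 = 0.
Eigenvalues λ = -6, -5.
For λ=-6: (A-λI) row 1 is [1, 0], so an eigenvector is (0, 1).
For λ=-5: (A-λI) row 2 is [-2, -1], so an eigenvector is (-1, 2).
General solution: c_1e^(-6t)(0,1) + c_2e^(-5t)(-1,2).
Applying x(0)=3, y(0)=0 gives c_1=6, c_2=-3.

x(t) = 3e^(-5t), y(t) = -6e^(-5t) + 6e^(-6t)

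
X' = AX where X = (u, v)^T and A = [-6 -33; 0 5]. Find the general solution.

Coefficient matrix A = [[-6, -33], [0, 5]].
Characteristic polynomial det(A - λI) = λ^2 + λ - 30 = 0.
Eigenvalues λ = 5, -6.
For λ=5: (A-λI) row 1 is [-11, -33], so an eigenvector is (3, -1).
For λ=-6: (A-λI) row 1 is [0, -33], so an eigenvector is (-1, 0).
General solution: C_1e^(5t)(3,-1) + C_2e^(-6t)(-1,0).

u(t) = 3C_1e^(5t) - C_2e^(-6t), v(t) = -C_1e^(5t)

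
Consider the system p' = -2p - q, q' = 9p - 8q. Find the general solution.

Coefficient matrix A = [[-2, -1], [9, -8]].
Characteristic polynomial det(A - λI) = λ^2 + 10λ + 25 = 0.
Single eigenvalue λ = -5 with algebraic multiplicity 2.
Eigenvector v = (-1,-3); generalized eigenvector w with (A-λI)w=v is (0,1).
General solution: e^(-5t)[C_1·v + C_2·(t·v + w)].

p(t) = -C_1e^(-5t) - C_2te^(-5t), q(t) = -3C_1e^(-5t) - 3C_2te^(-5t) + C_2e^(-5t)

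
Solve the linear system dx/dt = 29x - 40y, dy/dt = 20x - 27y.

x(t) = -3C_1e^(t)sin(4t) + C_1e^(t)cos(4t) + C_2e^(t)sin(4t) + 3C_2e^(t)cos(4t), y(t) = -2C_1e^(t)sin(4t) + C_1e^(t)cos(4t) + C_2e^(t)sin(4t) + 2C_2e^(t)cos(4t)

Coefficient matrix A = [[29, -40], [20, -27]].
Characteristic polynomial det(A - λI) = λ^2 - 2λ + 17 = 0.
Eigenvalues λ = 1 ± 4i (complex conjugate pair).
For λ=1+4i: an eigenvector is (1,1) - i(-3,-2) = (1 + 3i, 1 + 2i).
A real fundamental pair from Re and Im of e^((1+4i)t)v: X_1 = e^(t)(cos(4t)·(1,1) + sin(4t)·(-3,-2)), X_2 = e^(t)(sin(4t)·(1,1) - cos(4t)·(-3,-2)).
General solution: C_1X_1 + C_2X_2.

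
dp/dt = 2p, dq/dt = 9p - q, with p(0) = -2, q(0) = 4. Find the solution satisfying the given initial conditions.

p(t) = -2e^(2t), q(t) = -6e^(2t) + 10e^(-t)

Coefficient matrix A = [[2, 0], [9, -1]].
Characteristic polynomial det(A - λI) = λ^2 - λ - 2 = 0.
Eigenvalues λ = 2, -1.
For λ=2: (A-λI) row 2 is [9, -3], so an eigenvector is (1, 3).
For λ=-1: (A-λI) row 1 is [3, 0], so an eigenvector is (0, 1).
General solution: K_1e^(2t)(1,3) + K_2e^(-t)(0,1).
Applying p(0)=-2, q(0)=4 gives K_1=-2, K_2=10.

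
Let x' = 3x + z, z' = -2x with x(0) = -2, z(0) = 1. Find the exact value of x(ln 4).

A = [[3,1],[-2,0]]; eigenvalues λ = 2, 1.
Eigenvectors: (-1,1) for λ=2, (1,-2) for λ=1.
From the initial condition, c_1 = 3, c_2 = 1.
x(ln 4) = (3)(4^2)(-1) + (1)(4^1)(1) = -44.

-44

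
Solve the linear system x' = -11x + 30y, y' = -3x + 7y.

Coefficient matrix A = [[-11, 30], [-3, 7]].
Characteristic polynomial det(A - λI) = λ^2 + 4λ + 13 = 0.
Eigenvalues λ = -2 ± 3i (complex conjugate pair).
For λ=-2+3i: an eigenvector is (1,0) - i(-3,-1) = (1 + 3i, 0 + i).
A real fundamental pair from Re and Im of e^((-2+3i)t)v: X_1 = e^(-2t)(cos(3t)·(1,0) + sin(3t)·(-3,-1)), X_2 = e^(-2t)(sin(3t)·(1,0) - cos(3t)·(-3,-1)).
General solution: C_1X_1 + C_2X_2.

x(t) = -3C_1e^(-2t)sin(3t) + C_1e^(-2t)cos(3t) + C_2e^(-2t)sin(3t) + 3C_2e^(-2t)cos(3t), y(t) = -C_1e^(-2t)sin(3t) + C_2e^(-2t)cos(3t)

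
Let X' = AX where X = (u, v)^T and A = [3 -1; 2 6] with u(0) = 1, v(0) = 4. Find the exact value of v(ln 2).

224

A = [[3,-1],[2,6]]; eigenvalues λ = 4, 5.
Eigenvectors: (1,-1) for λ=4, (-1,2) for λ=5.
From the initial condition, c_1 = 6, c_2 = 5.
v(ln 2) = (6)(2^4)(-1) + (5)(2^5)(2) = 224.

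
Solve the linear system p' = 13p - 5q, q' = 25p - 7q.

Coefficient matrix A = [[13, -5], [25, -7]].
Characteristic polynomial det(A - λI) = λ^2 - 6λ + 34 = 0.
Eigenvalues λ = 3 ± 5i (complex conjugate pair).
For λ=3+5i: an eigenvector is (0,-1) - i(1,2) = (0 - i, -1 - 2i).
A real fundamental pair from Re and Im of e^((3+5i)t)v: X_1 = e^(3t)(cos(5t)·(0,-1) + sin(5t)·(1,2)), X_2 = e^(3t)(sin(5t)·(0,-1) - cos(5t)·(1,2)).
General solution: C_1X_1 + C_2X_2.

p(t) = C_1e^(3t)sin(5t) - C_2e^(3t)cos(5t), q(t) = 2C_1e^(3t)sin(5t) - C_1e^(3t)cos(5t) - C_2e^(3t)sin(5t) - 2C_2e^(3t)cos(5t)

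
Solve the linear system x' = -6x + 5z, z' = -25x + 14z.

x(t) = -K_1e^(4t)sin(5t) + K_2e^(4t)cos(5t), z(t) = -2K_1e^(4t)sin(5t) - K_1e^(4t)cos(5t) - K_2e^(4t)sin(5t) + 2K_2e^(4t)cos(5t)

Coefficient matrix A = [[-6, 5], [-25, 14]].
Characteristic polynomial det(A - λI) = λ^2 - 8λ + 41 = 0.
Eigenvalues λ = 4 ± 5i (complex conjugate pair).
For λ=4+5i: an eigenvector is (0,-1) - i(-1,-2) = (0 + i, -1 + 2i).
A real fundamental pair from Re and Im of e^((4+5i)t)v: X_1 = e^(4t)(cos(5t)·(0,-1) + sin(5t)·(-1,-2)), X_2 = e^(4t)(sin(5t)·(0,-1) - cos(5t)·(-1,-2)).
General solution: K_1X_1 + K_2X_2.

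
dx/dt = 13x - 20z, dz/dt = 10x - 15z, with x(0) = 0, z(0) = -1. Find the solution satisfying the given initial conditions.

Coefficient matrix A = [[13, -20], [10, -15]].
Characteristic polynomial det(A - λI) = λ^2 + 2λ + 5 = 0.
Eigenvalues λ = -1 ± 2i (complex conjugate pair).
For λ=-1+2i: an eigenvector is (3,2) - i(1,1) = (3 - i, 2 - i).
A real fundamental pair from Re and Im of e^((-1+2i)t)v: X_1 = e^(-t)(cos(2t)·(3,2) + sin(2t)·(1,1)), X_2 = e^(-t)(sin(2t)·(3,2) - cos(2t)·(1,1)).
General solution: K_1X_1 + K_2X_2.
Applying x(0)=0, z(0)=-1 gives K_1=1, K_2=3.

x(t) = 10e^(-t)sin(2t), z(t) = 7e^(-t)sin(2t) - e^(-t)cos(2t)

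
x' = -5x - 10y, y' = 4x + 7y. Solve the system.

Coefficient matrix A = [[-5, -10], [4, 7]].
Characteristic polynomial det(A - λI) = λ^2 - 2λ + 5 = 0.
Eigenvalues λ = 1 ± 2i (complex conjugate pair).
For λ=1+2i: an eigenvector is (2,-1) - i(-1,1) = (2 + i, -1 - i).
A real fundamental pair from Re and Im of e^((1+2i)t)v: X_1 = e^(t)(cos(2t)·(2,-1) + sin(2t)·(-1,1)), X_2 = e^(t)(sin(2t)·(2,-1) - cos(2t)·(-1,1)).
General solution: K_1X_1 + K_2X_2.

x(t) = -K_1e^(t)sin(2t) + 2K_1e^(t)cos(2t) + 2K_2e^(t)sin(2t) + K_2e^(t)cos(2t), y(t) = K_1e^(t)sin(2t) - K_1e^(t)cos(2t) - K_2e^(t)sin(2t) - K_2e^(t)cos(2t)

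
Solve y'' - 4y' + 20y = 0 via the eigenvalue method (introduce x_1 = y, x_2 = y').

y(t) = C_1e^(2t)cos(4t) + C_2e^(2t)sin(4t)

Let x_1 = y, x_2 = y'. Then x_1' = x_2 and x_2' = -20x_1 + 4x_2.
A = [[0,1],[-20,4]]; det(A-λI) = λ^2 - 4λ + 20.
Eigenvalues λ = 2 ± 4i.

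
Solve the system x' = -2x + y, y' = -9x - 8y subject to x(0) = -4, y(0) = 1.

Coefficient matrix A = [[-2, 1], [-9, -8]].
Characteristic polynomial det(A - λI) = λ^2 + 10λ + 25 = 0.
Single eigenvalue λ = -5 with algebraic multiplicity 2.
Eigenvector v = (1,-3); generalized eigenvector w with (A-λI)w=v is (1,-2).
General solution: e^(-5t)[C_1·v + C_2·(t·v + w)].
Applying x(0)=-4, y(0)=1 gives C_1=7, C_2=-11.

x(t) = -11te^(-5t) - 4e^(-5t), y(t) = 33te^(-5t) + e^(-5t)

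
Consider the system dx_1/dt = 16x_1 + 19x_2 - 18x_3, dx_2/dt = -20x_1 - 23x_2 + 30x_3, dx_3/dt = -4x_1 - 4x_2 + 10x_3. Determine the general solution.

x_1(t) = -4K_1e^(2t) - K_2e^(-3t) + 3K_3e^(4t), x_2(t) = 2K_1e^(2t) + K_2e^(-3t), x_3(t) = -K_1e^(2t) + 2K_3e^(4t)

Coefficient matrix A = [[16, 19, -18], [-20, -23, 30], [-4, -4, 10]].
det(A - λI) = 0 gives eigenvalues λ = 2, -3, 4.
For λ=2: eigenvector (-4,2,-1).
For λ=-3: eigenvector (-1,1,0).
For λ=4: eigenvector (3,0,2).
General solution: K_1e^(2t)(-4,2,-1) + K_2e^(-3t)(-1,1,0) + K_3e^(4t)(3,0,2).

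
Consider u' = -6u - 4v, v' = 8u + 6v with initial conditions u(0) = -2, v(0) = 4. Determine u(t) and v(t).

Coefficient matrix A = [[-6, -4], [8, 6]].
Characteristic polynomial det(A - λI) = λ^2 - 4 = 0.
Eigenvalues λ = -2, 2.
For λ=-2: (A-λI) row 1 is [-4, -4], so an eigenvector is (1, -1).
For λ=2: (A-λI) row 1 is [-8, -4], so an eigenvector is (-1, 2).
General solution: c_1e^(-2t)(1,-1) + c_2e^(2t)(-1,2).
Applying u(0)=-2, v(0)=4 gives c_1=0, c_2=2.

u(t) = -2e^(2t), v(t) = 4e^(2t)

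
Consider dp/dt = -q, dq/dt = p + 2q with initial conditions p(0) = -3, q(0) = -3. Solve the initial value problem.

p(t) = 6te^(t) - 3e^(t), q(t) = -6te^(t) - 3e^(t)

Coefficient matrix A = [[0, -1], [1, 2]].
Characteristic polynomial det(A - λI) = λ^2 - 2λ + 1 = 0.
Single eigenvalue λ = 1 with algebraic multiplicity 2.
Eigenvector v = (-1,1); generalized eigenvector w with (A-λI)w=v is (-1,2).
General solution: e^(t)[c_1·v + c_2·(t·v + w)].
Applying p(0)=-3, q(0)=-3 gives c_1=9, c_2=-6.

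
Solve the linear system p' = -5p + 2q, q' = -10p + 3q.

Coefficient matrix A = [[-5, 2], [-10, 3]].
Characteristic polynomial det(A - λI) = λ^2 + 2λ + 5 = 0.
Eigenvalues λ = -1 ± 2i (complex conjugate pair).
For λ=-1+2i: an eigenvector is (-1,-2) - i(0,1) = (-1, -2 - i).
A real fundamental pair from Re and Im of e^((-1+2i)t)v: X_1 = e^(-t)(cos(2t)·(-1,-2) + sin(2t)·(0,1)), X_2 = e^(-t)(sin(2t)·(-1,-2) - cos(2t)·(0,1)).
General solution: C_1X_1 + C_2X_2.

p(t) = -C_1e^(-t)cos(2t) - C_2e^(-t)sin(2t), q(t) = C_1e^(-t)sin(2t) - 2C_1e^(-t)cos(2t) - 2C_2e^(-t)sin(2t) - C_2e^(-t)cos(2t)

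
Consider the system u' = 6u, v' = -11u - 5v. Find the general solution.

Coefficient matrix A = [[6, 0], [-11, -5]].
Characteristic polynomial det(A - λI) = λ^2 - λ - 30 = 0.
Eigenvalues λ = -5, 6.
For λ=-5: (A-λI) row 1 is [11, 0], so an eigenvector is (0, -1).
For λ=6: (A-λI) row 2 is [-11, -11], so an eigenvector is (-1, 1).
General solution: C_1e^(-5t)(0,-1) + C_2e^(6t)(-1,1).

u(t) = -C_2e^(6t), v(t) = -C_1e^(-5t) + C_2e^(6t)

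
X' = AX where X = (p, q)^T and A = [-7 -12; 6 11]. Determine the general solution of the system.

p(t) = 2c_1e^(-t) + c_2e^(5t), q(t) = -c_1e^(-t) - c_2e^(5t)

Coefficient matrix A = [[-7, -12], [6, 11]].
Characteristic polynomial det(A - λI) = λ^2 - 4λ - 5 = 0.
Eigenvalues λ = -1, 5.
For λ=-1: (A-λI) row 1 is [-6, -12], so an eigenvector is (2, -1).
For λ=5: (A-λI) row 1 is [-12, -12], so an eigenvector is (1, -1).
General solution: c_1e^(-t)(2,-1) + c_2e^(5t)(1,-1).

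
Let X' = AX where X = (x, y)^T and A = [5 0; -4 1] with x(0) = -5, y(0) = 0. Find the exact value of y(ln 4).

5100

A = [[5,0],[-4,1]]; eigenvalues λ = 5, 1.
Eigenvectors: (-1,1) for λ=5, (0,-1) for λ=1.
From the initial condition, c_1 = 5, c_2 = 5.
y(ln 4) = (5)(4^5)(1) + (5)(4^1)(-1) = 5100.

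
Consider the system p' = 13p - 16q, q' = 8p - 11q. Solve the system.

Coefficient matrix A = [[13, -16], [8, -11]].
Characteristic polynomial det(A - λI) = λ^2 - 2λ - 15 = 0.
Eigenvalues λ = -3, 5.
For λ=-3: (A-λI) row 1 is [16, -16], so an eigenvector is (-1, -1).
For λ=5: (A-λI) row 1 is [8, -16], so an eigenvector is (2, 1).
General solution: C_1e^(-3t)(-1,-1) + C_2e^(5t)(2,1).

p(t) = -C_1e^(-3t) + 2C_2e^(5t), q(t) = -C_1e^(-3t) + C_2e^(5t)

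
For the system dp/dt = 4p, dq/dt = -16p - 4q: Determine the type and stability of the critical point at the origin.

saddle

A = [[4,0],[-16,-4]]; det(A-λI) = λ^2 - 16.
λ = 4, -4: opposite signs.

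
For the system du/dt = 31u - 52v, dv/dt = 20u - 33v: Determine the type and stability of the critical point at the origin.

A = [[31,-52],[20,-33]]; det(A-λI) = λ^2 + 2λ + 17.
λ = -1 ± 4i: negative real part.

stable spiral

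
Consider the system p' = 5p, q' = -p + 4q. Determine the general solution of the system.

p(t) = -K_2e^(5t), q(t) = K_1e^(4t) + K_2e^(5t)

Coefficient matrix A = [[5, 0], [-1, 4]].
Characteristic polynomial det(A - λI) = λ^2 - 9λ + 20 = 0.
Eigenvalues λ = 4, 5.
For λ=4: (A-λI) row 1 is [1, 0], so an eigenvector is (0, 1).
For λ=5: (A-λI) row 2 is [-1, -1], so an eigenvector is (-1, 1).
General solution: K_1e^(4t)(0,1) + K_2e^(5t)(-1,1).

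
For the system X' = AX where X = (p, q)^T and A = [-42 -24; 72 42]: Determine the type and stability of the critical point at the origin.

saddle

A = [[-42,-24],[72,42]]; det(A-λI) = λ^2 - 36.
λ = -6, 6: opposite signs.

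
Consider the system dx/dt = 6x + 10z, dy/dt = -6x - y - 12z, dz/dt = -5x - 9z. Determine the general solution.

Coefficient matrix A = [[6, 0, 10], [-6, -1, -12], [-5, 0, -9]].
det(A - λI) = 0 gives eigenvalues λ = 1, -4, -1.
For λ=1: eigenvector (2,0,-1).
For λ=-4: eigenvector (-1,2,1).
For λ=-1: eigenvector (0,1,0).
General solution: K_1e^(t)(2,0,-1) + K_2e^(-4t)(-1,2,1) + K_3e^(-t)(0,1,0).

x(t) = 2K_1e^(t) - K_2e^(-4t), y(t) = 2K_2e^(-4t) + K_3e^(-t), z(t) = -K_1e^(t) + K_2e^(-4t)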